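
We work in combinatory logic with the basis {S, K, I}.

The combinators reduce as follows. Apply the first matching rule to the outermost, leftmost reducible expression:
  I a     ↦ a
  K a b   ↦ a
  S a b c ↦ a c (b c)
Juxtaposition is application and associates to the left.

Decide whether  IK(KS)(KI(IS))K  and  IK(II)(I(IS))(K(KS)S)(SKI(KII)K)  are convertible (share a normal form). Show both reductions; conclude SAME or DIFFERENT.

Answer: SAME — A ⇓ S, B ⇓ S

Reduction:
Term A:
  start: IK(KS)(KI(IS))K
  step 1: K(KS)(KI(IS))K
  step 2: KSK
  step 3: S

Term B:
  start: IK(II)(I(IS))(K(KS)S)(SKI(KII)K)
  step 1: K(II)(I(IS))(K(KS)S)(SKI(KII)K)
  step 2: II(K(KS)S)(SKI(KII)K)
  step 3: I(K(KS)S)(SKI(KII)K)
  step 4: K(KS)S(SKI(KII)K)
  step 5: KS(SKI(KII)K)
  step 6: S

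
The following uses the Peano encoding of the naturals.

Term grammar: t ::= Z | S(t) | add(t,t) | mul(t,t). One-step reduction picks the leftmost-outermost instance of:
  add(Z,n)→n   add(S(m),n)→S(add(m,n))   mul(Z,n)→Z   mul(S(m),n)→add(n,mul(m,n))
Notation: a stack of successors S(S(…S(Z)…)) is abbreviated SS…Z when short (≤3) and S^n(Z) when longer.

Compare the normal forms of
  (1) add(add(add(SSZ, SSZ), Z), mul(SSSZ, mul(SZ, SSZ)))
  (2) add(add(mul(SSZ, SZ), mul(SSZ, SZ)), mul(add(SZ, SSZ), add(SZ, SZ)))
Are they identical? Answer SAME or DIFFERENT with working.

Term A:
  start: add(add(add(SSZ, SSZ), Z), mul(SSSZ, mul(SZ, SSZ)))
  step 1: add(add(S(add(SZ, SSZ)), Z), mul(SSSZ, mul(SZ, SSZ)))
  step 2: add(S(add(add(SZ, SSZ), Z)), mul(SSSZ, mul(SZ, SSZ)))
  step 3: S(add(add(add(SZ, SSZ), Z), mul(SSSZ, mul(SZ, SSZ))))
  step 4: S(add(add(S(add(Z, SSZ)), Z), mul(SSSZ, mul(SZ, SSZ))))
  step 5: S(add(S(add(add(Z, SSZ), Z)), mul(SSSZ, mul(SZ, SSZ))))
  step 6: S(S(add(add(add(Z, SSZ), Z), mul(SSSZ, mul(SZ, SSZ)))))
  step 7: S(S(add(add(SSZ, Z), mul(SSSZ, mul(SZ, SSZ)))))
  step 8: S(S(add(S(add(SZ, Z)), mul(SSSZ, mul(SZ, SSZ)))))
  step 9: S(S(S(add(add(SZ, Z), mul(SSSZ, mul(SZ, SSZ))))))
  step 10: S(S(S(add(S(add(Z, Z)), mul(SSSZ, mul(SZ, SSZ))))))
  step 11: S(S(S(S(add(add(Z, Z), mul(SSSZ, mul(SZ, SSZ)))))))
  step 12: S(S(S(S(add(Z, mul(SSSZ, mul(SZ, SSZ)))))))
  step 13: S(S(S(S(mul(SSSZ, mul(SZ, SSZ))))))
  step 14: S(S(S(S(add(mul(SZ, SSZ), mul(SSZ, mul(SZ, SSZ)))))))
  step 15: S(S(S(S(add(add(SSZ, mul(Z, SSZ)), mul(SSZ, mul(SZ, SSZ)))))))
  step 16: S(S(S(S(add(S(add(SZ, mul(Z, SSZ))), mul(SSZ, mul(SZ, SSZ)))))))
  step 17: S(S(S(S(S(add(add(SZ, mul(Z, SSZ)), mul(SSZ, mul(SZ, SSZ))))))))
  step 18: S(S(S(S(S(add(S(add(Z, mul(Z, SSZ))), mul(SSZ, mul(SZ, SSZ))))))))
  step 19: S(S(S(S(S(S(add(add(Z, mul(Z, SSZ)), mul(SSZ, mul(SZ, SSZ)))))))))
  step 20: S(S(S(S(S(S(add(mul(Z, SSZ), mul(SSZ, mul(SZ, SSZ)))))))))
  step 21: S(S(S(S(S(S(add(Z, mul(SSZ, mul(SZ, SSZ)))))))))
  step 22: S(S(S(S(S(S(mul(SSZ, mul(SZ, SSZ))))))))
  step 23: S(S(S(S(S(S(add(mul(SZ, SSZ), mul(SZ, mul(SZ, SSZ)))))))))
  step 24: S(S(S(S(S(S(add(add(SSZ, mul(Z, SSZ)), mul(SZ, mul(SZ, SSZ)))))))))
  step 25: S(S(S(S(S(S(add(S(add(SZ, mul(Z, SSZ))), mul(SZ, mul(SZ, SSZ)))))))))
  step 26: S(S(S(S(S(S(S(add(add(SZ, mul(Z, SSZ)), mul(SZ, mul(SZ, SSZ))))))))))
  step 27: S(S(S(S(S(S(S(add(S(add(Z, mul(Z, SSZ))), mul(SZ, mul(SZ, SSZ))))))))))
  step 28: S(S(S(S(S(S(S(S(add(add(Z, mul(Z, SSZ)), mul(SZ, mul(SZ, SSZ)))))))))))
  step 29: S(S(S(S(S(S(S(S(add(mul(Z, SSZ), mul(SZ, mul(SZ, SSZ)))))))))))
  step 30: S(S(S(S(S(S(S(S(add(Z, mul(SZ, mul(SZ, SSZ)))))))))))
  step 31: S(S(S(S(S(S(S(S(mul(SZ, mul(SZ, SSZ))))))))))
  step 32: S(S(S(S(S(S(S(S(add(mul(SZ, SSZ), mul(Z, mul(SZ, SSZ)))))))))))
  step 33: S(S(S(S(S(S(S(S(add(add(SSZ, mul(Z, SSZ)), mul(Z, mul(SZ, SSZ)))))))))))
  step 34: S(S(S(S(S(S(S(S(add(S(add(SZ, mul(Z, SSZ))), mul(Z, mul(SZ, SSZ)))))))))))
  step 35: S(S(S(S(S(S(S(S(S(add(add(SZ, mul(Z, SSZ)), mul(Z, mul(SZ, SSZ))))))))))))
  step 36: S(S(S(S(S(S(S(S(S(add(S(add(Z, mul(Z, SSZ))), mul(Z, mul(SZ, SSZ))))))))))))
  step 37: S(S(S(S(S(S(S(S(S(S(add(add(Z, mul(Z, SSZ)), mul(Z, mul(SZ, SSZ)))))))))))))
  step 38: S(S(S(S(S(S(S(S(S(S(add(mul(Z, SSZ), mul(Z, mul(SZ, SSZ)))))))))))))
  step 39: S(S(S(S(S(S(S(S(S(S(add(Z, mul(Z, mul(SZ, SSZ)))))))))))))
  step 40: S(S(S(S(S(S(S(S(S(S(mul(Z, mul(SZ, SSZ))))))))))))
  step 41: S^10(Z)

Term B:
  start: add(add(mul(SSZ, SZ), mul(SSZ, SZ)), mul(add(SZ, SSZ), add(SZ, SZ)))
  step 1: add(add(add(SZ, mul(SZ, SZ)), mul(SSZ, SZ)), mul(add(SZ, SSZ), add(SZ, SZ)))
  step 2: add(add(S(add(Z, mul(SZ, SZ))), mul(SSZ, SZ)), mul(add(SZ, SSZ), add(SZ, SZ)))
  step 3: add(S(add(add(Z, mul(SZ, SZ)), mul(SSZ, SZ))), mul(add(SZ, SSZ), add(SZ, SZ)))
  step 4: S(add(add(add(Z, mul(SZ, SZ)), mul(SSZ, SZ)), mul(add(SZ, SSZ), add(SZ, SZ))))
  step 5: S(add(add(mul(SZ, SZ), mul(SSZ, SZ)), mul(add(SZ, SSZ), add(SZ, SZ))))
  step 6: S(add(add(add(SZ, mul(Z, SZ)), mul(SSZ, SZ)), mul(add(SZ, SSZ), add(SZ, SZ))))
  step 7: S(add(add(S(add(Z, mul(Z, SZ))), mul(SSZ, SZ)), mul(add(SZ, SSZ), add(SZ, SZ))))
  step 8: S(add(S(add(add(Z, mul(Z, SZ)), mul(SSZ, SZ))), mul(add(SZ, SSZ), add(SZ, SZ))))
  step 9: S(S(add(add(add(Z, mul(Z, SZ)), mul(SSZ, SZ)), mul(add(SZ, SSZ), add(SZ, SZ)))))
  step 10: S(S(add(add(mul(Z, SZ), mul(SSZ, SZ)), mul(add(SZ, SSZ), add(SZ, SZ)))))
  step 11: S(S(add(add(Z, mul(SSZ, SZ)), mul(add(SZ, SSZ), add(SZ, SZ)))))
  step 12: S(S(add(mul(SSZ, SZ), mul(add(SZ, SSZ), add(SZ, SZ)))))
  step 13: S(S(add(add(SZ, mul(SZ, SZ)), mul(add(SZ, SSZ), add(SZ, SZ)))))
  step 14: S(S(add(S(add(Z, mul(SZ, SZ))), mul(add(SZ, SSZ), add(SZ, SZ)))))
  step 15: S(S(S(add(add(Z, mul(SZ, SZ)), mul(add(SZ, SSZ), add(SZ, SZ))))))
  step 16: S(S(S(add(mul(SZ, SZ), mul(add(SZ, SSZ), add(SZ, SZ))))))
  step 17: S(S(S(add(add(SZ, mul(Z, SZ)), mul(add(SZ, SSZ), add(SZ, SZ))))))
  step 18: S(S(S(add(S(add(Z, mul(Z, SZ))), mul(add(SZ, SSZ), add(SZ, SZ))))))
  step 19: S(S(S(S(add(add(Z, mul(Z, SZ)), mul(add(SZ, SSZ), add(SZ, SZ)))))))
  step 20: S(S(S(S(add(mul(Z, SZ), mul(add(SZ, SSZ), add(SZ, SZ)))))))
  step 21: S(S(S(S(add(Z, mul(add(SZ, SSZ), add(SZ, SZ)))))))
  step 22: S(S(S(S(mul(add(SZ, SSZ), add(SZ, SZ))))))
  step 23: S(S(S(S(mul(S(add(Z, SSZ)), add(SZ, SZ))))))
  step 24: S(S(S(S(add(add(SZ, SZ), mul(add(Z, SSZ), add(SZ, SZ)))))))
  step 25: S(S(S(S(add(S(add(Z, SZ)), mul(add(Z, SSZ), add(SZ, SZ)))))))
  step 26: S(S(S(S(S(add(add(Z, SZ), mul(add(Z, SSZ), add(SZ, SZ))))))))
  step 27: S(S(S(S(S(add(SZ, mul(add(Z, SSZ), add(SZ, SZ))))))))
  step 28: S(S(S(S(S(S(add(Z, mul(add(Z, SSZ), add(SZ, SZ)))))))))
  step 29: S(S(S(S(S(S(mul(add(Z, SSZ), add(SZ, SZ))))))))
  step 30: S(S(S(S(S(S(mul(SSZ, add(SZ, SZ))))))))
  step 31: S(S(S(S(S(S(add(add(SZ, SZ), mul(SZ, add(SZ, SZ)))))))))
  step 32: S(S(S(S(S(S(add(S(add(Z, SZ)), mul(SZ, add(SZ, SZ)))))))))
  step 33: S(S(S(S(S(S(S(add(add(Z, SZ), mul(SZ, add(SZ, SZ))))))))))
  step 34: S(S(S(S(S(S(S(add(SZ, mul(SZ, add(SZ, SZ))))))))))
  step 35: S(S(S(S(S(S(S(S(add(Z, mul(SZ, add(SZ, SZ)))))))))))
  step 36: S(S(S(S(S(S(S(S(mul(SZ, add(SZ, SZ))))))))))
  step 37: S(S(S(S(S(S(S(S(add(add(SZ, SZ), mul(Z, add(SZ, SZ)))))))))))
  step 38: S(S(S(S(S(S(S(S(add(S(add(Z, SZ)), mul(Z, add(SZ, SZ)))))))))))
  step 39: S(S(S(S(S(S(S(S(S(add(add(Z, SZ), mul(Z, add(SZ, SZ))))))))))))
  step 40: S(S(S(S(S(S(S(S(S(add(SZ, mul(Z, add(SZ, SZ))))))))))))
  step 41: S(S(S(S(S(S(S(S(S(S(add(Z, mul(Z, add(SZ, SZ)))))))))))))
  step 42: S(S(S(S(S(S(S(S(S(S(mul(Z, add(SZ, SZ))))))))))))
  step 43: S^10(Z)

Answer: SAME — A ⇓ S^10(Z), B ⇓ S^10(Z)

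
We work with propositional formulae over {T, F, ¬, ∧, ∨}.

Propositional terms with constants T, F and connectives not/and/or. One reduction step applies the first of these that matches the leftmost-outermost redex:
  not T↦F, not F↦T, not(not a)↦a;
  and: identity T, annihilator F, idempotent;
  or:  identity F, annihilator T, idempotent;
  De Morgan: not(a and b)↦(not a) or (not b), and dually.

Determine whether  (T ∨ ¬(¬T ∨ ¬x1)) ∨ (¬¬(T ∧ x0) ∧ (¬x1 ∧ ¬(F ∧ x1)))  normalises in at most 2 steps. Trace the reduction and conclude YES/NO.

  start: (T ∨ ¬(¬T ∨ ¬x1)) ∨ (¬¬(T ∧ x0) ∧ (¬x1 ∧ ¬(F ∧ x1)))
  →1  T ∨ (¬¬(T ∧ x0) ∧ (¬x1 ∧ ¬(F ∧ x1)))
  →2  T

Answer: YES — reaches normal form T in 2 ≤ 2 steps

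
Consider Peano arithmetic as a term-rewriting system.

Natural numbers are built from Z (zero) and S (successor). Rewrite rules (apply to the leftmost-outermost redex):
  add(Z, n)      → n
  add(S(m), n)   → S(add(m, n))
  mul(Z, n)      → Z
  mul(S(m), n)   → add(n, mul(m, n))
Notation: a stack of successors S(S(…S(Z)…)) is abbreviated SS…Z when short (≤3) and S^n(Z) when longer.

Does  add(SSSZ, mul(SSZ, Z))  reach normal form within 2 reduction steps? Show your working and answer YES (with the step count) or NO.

Answer: NO — after 2 steps the term is S(S(add(SZ, mul(SSZ, Z)))), not yet normal

Working:
  start: add(SSSZ, mul(SSZ, Z))
  [1] S(add(SSZ, mul(SSZ, Z)))
  [2] S(S(add(SZ, mul(SSZ, Z))))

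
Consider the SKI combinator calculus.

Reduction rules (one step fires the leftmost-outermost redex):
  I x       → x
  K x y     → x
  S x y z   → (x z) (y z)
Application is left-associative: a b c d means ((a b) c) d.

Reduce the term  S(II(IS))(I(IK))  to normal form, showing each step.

Answer: normal form = SSK  (in 5 steps)

Working:
  start: S(II(IS))(I(IK))
  →1  S(I(IS))(I(IK))
  →2  S(IS)(I(IK))
  →3  SS(I(IK))
  →4  SS(IK)
  →5  SSK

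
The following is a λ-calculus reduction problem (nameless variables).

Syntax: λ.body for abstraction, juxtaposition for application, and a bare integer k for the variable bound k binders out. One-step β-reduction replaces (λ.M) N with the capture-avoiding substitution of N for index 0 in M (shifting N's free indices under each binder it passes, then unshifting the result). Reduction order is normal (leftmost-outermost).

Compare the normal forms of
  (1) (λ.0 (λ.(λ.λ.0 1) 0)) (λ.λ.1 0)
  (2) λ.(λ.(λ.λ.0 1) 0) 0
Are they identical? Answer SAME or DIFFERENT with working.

Answer: SAME — A ⇓ λ.λ.0 1, B ⇓ λ.λ.0 1

Derivation:
Term A:
  start: (λ.0 (λ.(λ.λ.0 1) 0)) (λ.λ.1 0)
  →1  (λ.λ.1 0) (λ.(λ.λ.0 1) 0)
  →2  λ.(λ.(λ.λ.0 1) 0) 0
  →3  λ.(λ.λ.0 1) 0
  →4  λ.λ.0 1

Term B:
  start: λ.(λ.(λ.λ.0 1) 0) 0
  →1  λ.(λ.λ.0 1) 0
  →2  λ.λ.0 1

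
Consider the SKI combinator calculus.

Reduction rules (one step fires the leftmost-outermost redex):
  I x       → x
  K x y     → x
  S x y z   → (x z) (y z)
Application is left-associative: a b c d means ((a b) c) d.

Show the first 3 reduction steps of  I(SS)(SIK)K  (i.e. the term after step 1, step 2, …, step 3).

  start: I(SS)(SIK)K
  [1] SS(SIK)K
  [2] SK(SIKK)
  [3] SK(IK(KK))

Answer: after 3 steps: SK(IK(KK))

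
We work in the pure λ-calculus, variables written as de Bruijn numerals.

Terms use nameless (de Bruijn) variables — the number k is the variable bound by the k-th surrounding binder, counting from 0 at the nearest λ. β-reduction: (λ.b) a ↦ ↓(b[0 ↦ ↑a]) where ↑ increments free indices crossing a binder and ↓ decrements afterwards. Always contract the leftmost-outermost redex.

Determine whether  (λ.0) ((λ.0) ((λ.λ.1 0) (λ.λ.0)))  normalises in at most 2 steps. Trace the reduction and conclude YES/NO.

Answer: NO — after 2 steps the term is (λ.λ.1 0) (λ.λ.0), not yet normal

Working:
  start: (λ.0) ((λ.0) ((λ.λ.1 0) (λ.λ.0)))
  [1] (λ.0) ((λ.λ.1 0) (λ.λ.0))
  [2] (λ.λ.1 0) (λ.λ.0)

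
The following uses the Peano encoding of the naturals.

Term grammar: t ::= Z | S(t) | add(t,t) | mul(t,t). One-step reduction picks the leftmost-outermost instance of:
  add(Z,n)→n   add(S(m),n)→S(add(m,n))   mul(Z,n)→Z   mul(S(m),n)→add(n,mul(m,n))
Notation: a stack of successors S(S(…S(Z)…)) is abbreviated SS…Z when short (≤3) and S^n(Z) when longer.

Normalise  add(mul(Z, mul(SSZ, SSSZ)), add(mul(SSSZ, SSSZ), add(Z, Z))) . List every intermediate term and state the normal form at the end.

  start: add(mul(Z, mul(SSZ, SSSZ)), add(mul(SSSZ, SSSZ), add(Z, Z)))
  step 1: add(Z, add(mul(SSSZ, SSSZ), add(Z, Z)))
  step 2: add(mul(SSSZ, SSSZ), add(Z, Z))
  step 3: add(add(SSSZ, mul(SSZ, SSSZ)), add(Z, Z))
  step 4: add(S(add(SSZ, mul(SSZ, SSSZ))), add(Z, Z))
  step 5: S(add(add(SSZ, mul(SSZ, SSSZ)), add(Z, Z)))
  step 6: S(add(S(add(SZ, mul(SSZ, SSSZ))), add(Z, Z)))
  step 7: S(S(add(add(SZ, mul(SSZ, SSSZ)), add(Z, Z))))
  step 8: S(S(add(S(add(Z, mul(SSZ, SSSZ))), add(Z, Z))))
  step 9: S(S(S(add(add(Z, mul(SSZ, SSSZ)), add(Z, Z)))))
  step 10: S(S(S(add(mul(SSZ, SSSZ), add(Z, Z)))))
  step 11: S(S(S(add(add(SSSZ, mul(SZ, SSSZ)), add(Z, Z)))))
  step 12: S(S(S(add(S(add(SSZ, mul(SZ, SSSZ))), add(Z, Z)))))
  step 13: S(S(S(S(add(add(SSZ, mul(SZ, SSSZ)), add(Z, Z))))))
  step 14: S(S(S(S(add(S(add(SZ, mul(SZ, SSSZ))), add(Z, Z))))))
  step 15: S(S(S(S(S(add(add(SZ, mul(SZ, SSSZ)), add(Z, Z)))))))
  step 16: S(S(S(S(S(add(S(add(Z, mul(SZ, SSSZ))), add(Z, Z)))))))
  step 17: S(S(S(S(S(S(add(add(Z, mul(SZ, SSSZ)), add(Z, Z))))))))
  step 18: S(S(S(S(S(S(add(mul(SZ, SSSZ), add(Z, Z))))))))
  step 19: S(S(S(S(S(S(add(add(SSSZ, mul(Z, SSSZ)), add(Z, Z))))))))
  step 20: S(S(S(S(S(S(add(S(add(SSZ, mul(Z, SSSZ))), add(Z, Z))))))))
  step 21: S(S(S(S(S(S(S(add(add(SSZ, mul(Z, SSSZ)), add(Z, Z)))))))))
  step 22: S(S(S(S(S(S(S(add(S(add(SZ, mul(Z, SSSZ))), add(Z, Z)))))))))
  step 23: S(S(S(S(S(S(S(S(add(add(SZ, mul(Z, SSSZ)), add(Z, Z))))))))))
  step 24: S(S(S(S(S(S(S(S(add(S(add(Z, mul(Z, SSSZ))), add(Z, Z))))))))))
  step 25: S(S(S(S(S(S(S(S(S(add(add(Z, mul(Z, SSSZ)), add(Z, Z)))))))))))
  step 26: S(S(S(S(S(S(S(S(S(add(mul(Z, SSSZ), add(Z, Z)))))))))))
  step 27: S(S(S(S(S(S(S(S(S(add(Z, add(Z, Z)))))))))))
  step 28: S(S(S(S(S(S(S(S(S(add(Z, Z))))))))))
  step 29: S^9(Z)

Answer: normal form = S^9(Z)  (in 29 steps)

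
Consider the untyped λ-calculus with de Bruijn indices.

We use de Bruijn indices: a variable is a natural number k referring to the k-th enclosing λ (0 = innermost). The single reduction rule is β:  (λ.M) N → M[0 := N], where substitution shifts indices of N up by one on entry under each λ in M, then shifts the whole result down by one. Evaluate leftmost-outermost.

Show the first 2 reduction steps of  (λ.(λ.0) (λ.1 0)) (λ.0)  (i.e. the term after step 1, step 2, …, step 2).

Answer: after 2 steps: λ.(λ.0) 0

Derivation:
  start: (λ.(λ.0) (λ.1 0)) (λ.0)
  [1] (λ.0) (λ.(λ.0) 0)
  [2] λ.(λ.0) 0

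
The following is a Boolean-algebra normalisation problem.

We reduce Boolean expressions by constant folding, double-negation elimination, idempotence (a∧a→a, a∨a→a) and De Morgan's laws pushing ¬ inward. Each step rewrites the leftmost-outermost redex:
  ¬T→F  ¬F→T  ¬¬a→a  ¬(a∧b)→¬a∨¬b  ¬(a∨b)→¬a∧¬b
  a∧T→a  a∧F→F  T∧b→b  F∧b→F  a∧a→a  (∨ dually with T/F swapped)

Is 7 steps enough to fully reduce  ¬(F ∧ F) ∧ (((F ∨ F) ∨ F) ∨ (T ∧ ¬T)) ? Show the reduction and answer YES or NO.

Answer: NO — after 7 steps the term is T ∧ ¬T, not yet normal

Reduction:
  start: ¬(F ∧ F) ∧ (((F ∨ F) ∨ F) ∨ (T ∧ ¬T))
  step 1: (¬F ∨ ¬F) ∧ (((F ∨ F) ∨ F) ∨ (T ∧ ¬T))
  step 2: ¬F ∧ (((F ∨ F) ∨ F) ∨ (T ∧ ¬T))
  step 3: T ∧ (((F ∨ F) ∨ F) ∨ (T ∧ ¬T))
  step 4: ((F ∨ F) ∨ F) ∨ (T ∧ ¬T)
  step 5: (F ∨ F) ∨ (T ∧ ¬T)
  step 6: F ∨ (T ∧ ¬T)
  step 7: T ∧ ¬T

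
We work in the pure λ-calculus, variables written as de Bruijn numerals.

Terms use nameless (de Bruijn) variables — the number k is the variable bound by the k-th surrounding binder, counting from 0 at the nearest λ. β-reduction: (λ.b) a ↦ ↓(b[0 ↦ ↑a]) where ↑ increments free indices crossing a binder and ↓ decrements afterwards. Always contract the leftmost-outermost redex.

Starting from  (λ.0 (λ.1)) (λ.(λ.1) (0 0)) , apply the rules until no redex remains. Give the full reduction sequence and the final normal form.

Answer: normal form = λ.λ.0  (in 4 steps)

Derivation:
  start: (λ.0 (λ.1)) (λ.(λ.1) (0 0))
  [1] (λ.(λ.1) (0 0)) (λ.λ.(λ.1) (0 0))
  [2] (λ.λ.λ.(λ.1) (0 0)) ((λ.λ.(λ.1) (0 0)) (λ.λ.(λ.1) (0 0)))
  [3] λ.λ.(λ.1) (0 0)
  [4] λ.λ.0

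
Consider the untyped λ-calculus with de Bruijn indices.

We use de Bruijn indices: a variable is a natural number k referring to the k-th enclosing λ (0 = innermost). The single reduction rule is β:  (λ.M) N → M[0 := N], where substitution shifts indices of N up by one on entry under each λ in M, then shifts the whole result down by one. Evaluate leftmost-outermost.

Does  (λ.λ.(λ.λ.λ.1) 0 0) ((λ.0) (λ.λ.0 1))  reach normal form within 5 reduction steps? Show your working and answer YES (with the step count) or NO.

Answer: YES — reaches normal form λ.λ.1 in 3 ≤ 5 steps

Reduction:
  start: (λ.λ.(λ.λ.λ.1) 0 0) ((λ.0) (λ.λ.0 1))
  [1] λ.(λ.λ.λ.1) 0 0
  [2] λ.(λ.λ.1) 0
  [3] λ.λ.1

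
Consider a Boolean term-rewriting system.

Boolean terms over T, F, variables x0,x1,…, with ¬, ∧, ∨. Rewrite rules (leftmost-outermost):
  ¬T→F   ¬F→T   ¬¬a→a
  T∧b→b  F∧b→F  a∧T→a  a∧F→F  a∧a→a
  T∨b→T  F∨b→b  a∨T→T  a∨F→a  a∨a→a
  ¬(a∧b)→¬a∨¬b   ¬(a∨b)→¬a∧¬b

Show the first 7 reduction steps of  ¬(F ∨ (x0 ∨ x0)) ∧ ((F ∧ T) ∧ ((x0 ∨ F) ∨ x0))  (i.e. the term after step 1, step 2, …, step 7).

  start: ¬(F ∨ (x0 ∨ x0)) ∧ ((F ∧ T) ∧ ((x0 ∨ F) ∨ x0))
  [1] (¬F ∧ ¬(x0 ∨ x0)) ∧ ((F ∧ T) ∧ ((x0 ∨ F) ∨ x0))
  [2] (T ∧ ¬(x0 ∨ x0)) ∧ ((F ∧ T) ∧ ((x0 ∨ F) ∨ x0))
  [3] ¬(x0 ∨ x0) ∧ ((F ∧ T) ∧ ((x0 ∨ F) ∨ x0))
  [4] (¬x0 ∧ ¬x0) ∧ ((F ∧ T) ∧ ((x0 ∨ F) ∨ x0))
  [5] ¬x0 ∧ ((F ∧ T) ∧ ((x0 ∨ F) ∨ x0))
  [6] ¬x0 ∧ (F ∧ ((x0 ∨ F) ∨ x0))
  [7] ¬x0 ∧ F

Answer: after 7 steps: ¬x0 ∧ F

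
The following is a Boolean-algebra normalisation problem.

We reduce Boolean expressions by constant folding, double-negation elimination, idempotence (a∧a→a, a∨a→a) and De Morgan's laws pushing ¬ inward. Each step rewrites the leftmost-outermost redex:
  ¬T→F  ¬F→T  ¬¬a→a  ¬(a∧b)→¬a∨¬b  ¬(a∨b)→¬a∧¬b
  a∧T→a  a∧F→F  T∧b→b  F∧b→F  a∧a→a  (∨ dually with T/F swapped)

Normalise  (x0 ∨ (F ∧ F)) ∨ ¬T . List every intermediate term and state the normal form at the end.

Answer: normal form = x0  (in 4 steps)

Derivation:
  start: (x0 ∨ (F ∧ F)) ∨ ¬T
  step 1: (x0 ∨ F) ∨ ¬T
  step 2: x0 ∨ ¬T
  step 3: x0 ∨ F
  step 4: x0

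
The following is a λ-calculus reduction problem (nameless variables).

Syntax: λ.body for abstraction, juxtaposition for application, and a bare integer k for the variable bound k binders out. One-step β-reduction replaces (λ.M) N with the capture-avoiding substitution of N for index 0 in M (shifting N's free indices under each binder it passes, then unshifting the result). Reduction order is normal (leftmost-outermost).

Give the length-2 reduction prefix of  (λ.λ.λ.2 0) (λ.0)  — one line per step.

  start: (λ.λ.λ.2 0) (λ.0)
  [1] λ.λ.(λ.0) 0
  [2] λ.λ.0

Answer: after 2 steps: λ.λ.0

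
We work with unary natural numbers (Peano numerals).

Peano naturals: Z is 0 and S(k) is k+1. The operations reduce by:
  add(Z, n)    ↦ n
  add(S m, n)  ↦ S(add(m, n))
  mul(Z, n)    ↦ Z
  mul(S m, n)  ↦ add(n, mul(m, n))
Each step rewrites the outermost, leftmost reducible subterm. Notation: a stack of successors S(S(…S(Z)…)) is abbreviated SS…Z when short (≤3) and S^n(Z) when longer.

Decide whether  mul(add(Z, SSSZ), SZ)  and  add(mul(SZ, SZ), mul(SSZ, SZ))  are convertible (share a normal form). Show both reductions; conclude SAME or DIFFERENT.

Term A:
  start: mul(add(Z, SSSZ), SZ)
  →1  mul(SSSZ, SZ)
  →2  add(SZ, mul(SSZ, SZ))
  →3  S(add(Z, mul(SSZ, SZ)))
  →4  S(mul(SSZ, SZ))
  →5  S(add(SZ, mul(SZ, SZ)))
  →6  S(S(add(Z, mul(SZ, SZ))))
  →7  S(S(mul(SZ, SZ)))
  →8  S(S(add(SZ, mul(Z, SZ))))
  →9  S(S(S(add(Z, mul(Z, SZ)))))
  →10  S(S(S(mul(Z, SZ))))
  →11  SSSZ

Term B:
  start: add(mul(SZ, SZ), mul(SSZ, SZ))
  →1  add(add(SZ, mul(Z, SZ)), mul(SSZ, SZ))
  →2  add(S(add(Z, mul(Z, SZ))), mul(SSZ, SZ))
  →3  S(add(add(Z, mul(Z, SZ)), mul(SSZ, SZ)))
  →4  S(add(mul(Z, SZ), mul(SSZ, SZ)))
  →5  S(add(Z, mul(SSZ, SZ)))
  →6  S(mul(SSZ, SZ))
  →7  S(add(SZ, mul(SZ, SZ)))
  →8  S(S(add(Z, mul(SZ, SZ))))
  →9  S(S(mul(SZ, SZ)))
  →10  S(S(add(SZ, mul(Z, SZ))))
  →11  S(S(S(add(Z, mul(Z, SZ)))))
  →12  S(S(S(mul(Z, SZ))))
  →13  SSSZ

Answer: SAME — A ⇓ SSSZ, B ⇓ SSSZ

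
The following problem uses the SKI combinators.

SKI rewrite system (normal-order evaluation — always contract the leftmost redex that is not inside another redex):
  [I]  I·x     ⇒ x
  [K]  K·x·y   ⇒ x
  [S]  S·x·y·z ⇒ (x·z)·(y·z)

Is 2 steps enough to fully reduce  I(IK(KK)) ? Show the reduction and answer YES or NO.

  start: I(IK(KK))
  step 1: IK(KK)
  step 2: K(KK)

Answer: YES — reaches normal form K(KK) in 2 ≤ 2 steps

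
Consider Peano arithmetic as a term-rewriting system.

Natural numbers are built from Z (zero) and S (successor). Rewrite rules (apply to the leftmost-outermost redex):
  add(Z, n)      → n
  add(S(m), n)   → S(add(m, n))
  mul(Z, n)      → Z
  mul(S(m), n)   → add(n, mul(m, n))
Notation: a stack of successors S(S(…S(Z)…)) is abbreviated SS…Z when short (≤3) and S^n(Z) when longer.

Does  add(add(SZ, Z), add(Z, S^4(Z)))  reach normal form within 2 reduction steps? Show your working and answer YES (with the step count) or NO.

  start: add(add(SZ, Z), add(Z, S^4(Z)))
  →1  add(S(add(Z, Z)), add(Z, S^4(Z)))
  →2  S(add(add(Z, Z), add(Z, S^4(Z))))

Answer: NO — after 2 steps the term is S(add(add(Z, Z), add(Z, S^4(Z)))), not yet normal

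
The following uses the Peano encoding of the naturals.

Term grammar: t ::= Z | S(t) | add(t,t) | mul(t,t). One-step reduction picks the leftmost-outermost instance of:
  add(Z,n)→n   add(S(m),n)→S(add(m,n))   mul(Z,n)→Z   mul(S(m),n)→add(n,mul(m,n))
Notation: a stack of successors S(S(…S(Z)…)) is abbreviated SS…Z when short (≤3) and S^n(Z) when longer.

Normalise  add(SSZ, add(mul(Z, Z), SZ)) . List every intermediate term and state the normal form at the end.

  start: add(SSZ, add(mul(Z, Z), SZ))
  step 1: S(add(SZ, add(mul(Z, Z), SZ)))
  step 2: S(S(add(Z, add(mul(Z, Z), SZ))))
  step 3: S(S(add(mul(Z, Z), SZ)))
  step 4: S(S(add(Z, SZ)))
  step 5: SSSZ

Answer: normal form = SSSZ  (in 5 steps)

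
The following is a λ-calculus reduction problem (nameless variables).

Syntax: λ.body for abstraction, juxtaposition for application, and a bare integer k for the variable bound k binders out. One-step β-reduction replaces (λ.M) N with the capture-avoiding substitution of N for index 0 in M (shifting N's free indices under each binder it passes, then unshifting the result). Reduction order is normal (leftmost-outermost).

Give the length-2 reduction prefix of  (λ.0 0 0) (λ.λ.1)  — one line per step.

  start: (λ.0 0 0) (λ.λ.1)
  →1  (λ.λ.1) (λ.λ.1) (λ.λ.1)
  →2  (λ.λ.λ.1) (λ.λ.1)

Answer: after 2 steps: (λ.λ.λ.1) (λ.λ.1)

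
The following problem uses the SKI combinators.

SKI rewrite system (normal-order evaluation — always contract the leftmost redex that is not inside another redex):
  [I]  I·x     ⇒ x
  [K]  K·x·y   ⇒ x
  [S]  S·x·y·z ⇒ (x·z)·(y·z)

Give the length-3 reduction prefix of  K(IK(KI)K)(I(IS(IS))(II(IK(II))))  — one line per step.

Answer: after 3 steps: KI

Derivation:
  start: K(IK(KI)K)(I(IS(IS))(II(IK(II))))
  step 1: IK(KI)K
  step 2: K(KI)K
  step 3: KI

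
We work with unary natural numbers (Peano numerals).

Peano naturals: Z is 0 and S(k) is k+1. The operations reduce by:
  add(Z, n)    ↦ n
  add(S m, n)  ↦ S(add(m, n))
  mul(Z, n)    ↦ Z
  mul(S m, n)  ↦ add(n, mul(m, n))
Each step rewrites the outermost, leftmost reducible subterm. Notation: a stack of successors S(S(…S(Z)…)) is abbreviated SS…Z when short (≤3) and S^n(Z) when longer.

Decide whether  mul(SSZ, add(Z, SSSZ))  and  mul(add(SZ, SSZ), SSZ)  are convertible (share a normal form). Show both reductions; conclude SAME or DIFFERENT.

Term A:
  start: mul(SSZ, add(Z, SSSZ))
  [1] add(add(Z, SSSZ), mul(SZ, add(Z, SSSZ)))
  [2] add(SSSZ, mul(SZ, add(Z, SSSZ)))
  [3] S(add(SSZ, mul(SZ, add(Z, SSSZ))))
  [4] S(S(add(SZ, mul(SZ, add(Z, SSSZ)))))
  [5] S(S(S(add(Z, mul(SZ, add(Z, SSSZ))))))
  [6] S(S(S(mul(SZ, add(Z, SSSZ)))))
  [7] S(S(S(add(add(Z, SSSZ), mul(Z, add(Z, SSSZ))))))
  [8] S(S(S(add(SSSZ, mul(Z, add(Z, SSSZ))))))
  [9] S(S(S(S(add(SSZ, mul(Z, add(Z, SSSZ)))))))
  [10] S(S(S(S(S(add(SZ, mul(Z, add(Z, SSSZ))))))))
  [11] S(S(S(S(S(S(add(Z, mul(Z, add(Z, SSSZ)))))))))
  [12] S(S(S(S(S(S(mul(Z, add(Z, SSSZ))))))))
  [13] S^6(Z)

Term B:
  start: mul(add(SZ, SSZ), SSZ)
  [1] mul(S(add(Z, SSZ)), SSZ)
  [2] add(SSZ, mul(add(Z, SSZ), SSZ))
  [3] S(add(SZ, mul(add(Z, SSZ), SSZ)))
  [4] S(S(add(Z, mul(add(Z, SSZ), SSZ))))
  [5] S(S(mul(add(Z, SSZ), SSZ)))
  [6] S(S(mul(SSZ, SSZ)))
  [7] S(S(add(SSZ, mul(SZ, SSZ))))
  [8] S(S(S(add(SZ, mul(SZ, SSZ)))))
  [9] S(S(S(S(add(Z, mul(SZ, SSZ))))))
  [10] S(S(S(S(mul(SZ, SSZ)))))
  [11] S(S(S(S(add(SSZ, mul(Z, SSZ))))))
  [12] S(S(S(S(S(add(SZ, mul(Z, SSZ)))))))
  [13] S(S(S(S(S(S(add(Z, mul(Z, SSZ))))))))
  [14] S(S(S(S(S(S(mul(Z, SSZ)))))))
  [15] S^6(Z)

Answer: SAME — A ⇓ S^6(Z), B ⇓ S^6(Z)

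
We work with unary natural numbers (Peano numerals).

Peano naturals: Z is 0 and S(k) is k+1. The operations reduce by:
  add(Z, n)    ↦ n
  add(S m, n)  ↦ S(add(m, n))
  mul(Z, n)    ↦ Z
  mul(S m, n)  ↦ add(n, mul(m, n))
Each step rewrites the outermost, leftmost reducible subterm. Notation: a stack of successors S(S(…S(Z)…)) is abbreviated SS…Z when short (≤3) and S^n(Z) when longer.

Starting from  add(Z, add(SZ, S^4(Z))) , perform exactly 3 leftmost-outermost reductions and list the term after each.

  start: add(Z, add(SZ, S^4(Z)))
  step 1: add(SZ, S^4(Z))
  step 2: S(add(Z, S^4(Z)))
  step 3: S^5(Z)

Answer: after 3 steps: S^5(Z)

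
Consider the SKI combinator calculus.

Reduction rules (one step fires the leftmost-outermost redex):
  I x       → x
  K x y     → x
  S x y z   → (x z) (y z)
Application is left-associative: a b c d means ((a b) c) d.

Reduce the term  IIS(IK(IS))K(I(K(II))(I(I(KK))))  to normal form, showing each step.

  start: IIS(IK(IS))K(I(K(II))(I(I(KK))))
  →1  IS(IK(IS))K(I(K(II))(I(I(KK))))
  →2  S(IK(IS))K(I(K(II))(I(I(KK))))
  →3  IK(IS)(I(K(II))(I(I(KK))))(K(I(K(II))(I(I(KK)))))
  →4  K(IS)(I(K(II))(I(I(KK))))(K(I(K(II))(I(I(KK)))))
  →5  IS(K(I(K(II))(I(I(KK)))))
  →6  S(K(I(K(II))(I(I(KK)))))
  →7  S(K(K(II)(I(I(KK)))))
  →8  S(K(II))
  →9  S(KI)

Answer: normal form = S(KI)  (in 9 steps)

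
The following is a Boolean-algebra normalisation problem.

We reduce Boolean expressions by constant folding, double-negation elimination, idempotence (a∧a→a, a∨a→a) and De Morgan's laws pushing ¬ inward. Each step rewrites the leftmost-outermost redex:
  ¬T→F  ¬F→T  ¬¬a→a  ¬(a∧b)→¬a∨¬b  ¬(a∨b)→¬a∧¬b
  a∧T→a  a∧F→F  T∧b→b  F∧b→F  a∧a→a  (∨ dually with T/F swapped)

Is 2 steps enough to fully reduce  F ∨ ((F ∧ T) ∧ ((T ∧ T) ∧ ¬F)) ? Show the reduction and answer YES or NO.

Answer: NO — after 2 steps the term is F ∧ ((T ∧ T) ∧ ¬F), not yet normal

Reduction:
  start: F ∨ ((F ∧ T) ∧ ((T ∧ T) ∧ ¬F))
  step 1: (F ∧ T) ∧ ((T ∧ T) ∧ ¬F)
  step 2: F ∧ ((T ∧ T) ∧ ¬F)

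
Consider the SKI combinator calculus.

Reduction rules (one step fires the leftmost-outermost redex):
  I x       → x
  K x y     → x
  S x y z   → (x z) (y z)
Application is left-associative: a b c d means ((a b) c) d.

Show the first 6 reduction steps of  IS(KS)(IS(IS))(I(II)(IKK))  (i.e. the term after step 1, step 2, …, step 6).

  start: IS(KS)(IS(IS))(I(II)(IKK))
  step 1: S(KS)(IS(IS))(I(II)(IKK))
  step 2: KS(I(II)(IKK))(IS(IS)(I(II)(IKK)))
  step 3: S(IS(IS)(I(II)(IKK)))
  step 4: S(S(IS)(I(II)(IKK)))
  step 5: S(SS(I(II)(IKK)))
  step 6: S(SS(II(IKK)))

Answer: after 6 steps: S(SS(II(IKK)))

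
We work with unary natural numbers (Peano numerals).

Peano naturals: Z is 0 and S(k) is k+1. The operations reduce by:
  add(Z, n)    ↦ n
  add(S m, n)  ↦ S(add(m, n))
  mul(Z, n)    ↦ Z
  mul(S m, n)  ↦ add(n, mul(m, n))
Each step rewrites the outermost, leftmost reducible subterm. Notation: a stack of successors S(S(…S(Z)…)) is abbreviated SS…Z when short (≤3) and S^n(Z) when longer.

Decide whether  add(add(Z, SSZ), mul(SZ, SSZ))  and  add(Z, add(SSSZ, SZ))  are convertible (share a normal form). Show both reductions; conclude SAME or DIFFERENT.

Term A:
  start: add(add(Z, SSZ), mul(SZ, SSZ))
  step 1: add(SSZ, mul(SZ, SSZ))
  step 2: S(add(SZ, mul(SZ, SSZ)))
  step 3: S(S(add(Z, mul(SZ, SSZ))))
  step 4: S(S(mul(SZ, SSZ)))
  step 5: S(S(add(SSZ, mul(Z, SSZ))))
  step 6: S(S(S(add(SZ, mul(Z, SSZ)))))
  step 7: S(S(S(S(add(Z, mul(Z, SSZ))))))
  step 8: S(S(S(S(mul(Z, SSZ)))))
  step 9: S^4(Z)

Term B:
  start: add(Z, add(SSSZ, SZ))
  step 1: add(SSSZ, SZ)
  step 2: S(add(SSZ, SZ))
  step 3: S(S(add(SZ, SZ)))
  step 4: S(S(S(add(Z, SZ))))
  step 5: S^4(Z)

Answer: SAME — A ⇓ S^4(Z), B ⇓ S^4(Z)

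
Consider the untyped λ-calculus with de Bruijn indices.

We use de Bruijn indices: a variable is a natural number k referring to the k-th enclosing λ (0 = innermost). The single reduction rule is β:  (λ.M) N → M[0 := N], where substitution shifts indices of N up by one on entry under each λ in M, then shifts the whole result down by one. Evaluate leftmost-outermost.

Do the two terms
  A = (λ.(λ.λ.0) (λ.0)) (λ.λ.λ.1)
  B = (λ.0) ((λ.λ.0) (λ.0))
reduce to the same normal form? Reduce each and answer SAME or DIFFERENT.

Term A:
  start: (λ.(λ.λ.0) (λ.0)) (λ.λ.λ.1)
  step 1: (λ.λ.0) (λ.0)
  step 2: λ.0

Term B:
  start: (λ.0) ((λ.λ.0) (λ.0))
  step 1: (λ.λ.0) (λ.0)
  step 2: λ.0

Answer: SAME — A ⇓ λ.0, B ⇓ λ.0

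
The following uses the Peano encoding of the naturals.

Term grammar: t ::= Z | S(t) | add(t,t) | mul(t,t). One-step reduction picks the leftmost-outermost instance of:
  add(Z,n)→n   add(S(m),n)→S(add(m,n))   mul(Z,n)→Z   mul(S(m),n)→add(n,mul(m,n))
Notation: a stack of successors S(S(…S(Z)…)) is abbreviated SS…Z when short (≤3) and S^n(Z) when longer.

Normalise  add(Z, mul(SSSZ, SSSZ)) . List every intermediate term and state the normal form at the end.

  start: add(Z, mul(SSSZ, SSSZ))
  step 1: mul(SSSZ, SSSZ)
  step 2: add(SSSZ, mul(SSZ, SSSZ))
  step 3: S(add(SSZ, mul(SSZ, SSSZ)))
  step 4: S(S(add(SZ, mul(SSZ, SSSZ))))
  step 5: S(S(S(add(Z, mul(SSZ, SSSZ)))))
  step 6: S(S(S(mul(SSZ, SSSZ))))
  step 7: S(S(S(add(SSSZ, mul(SZ, SSSZ)))))
  step 8: S(S(S(S(add(SSZ, mul(SZ, SSSZ))))))
  step 9: S(S(S(S(S(add(SZ, mul(SZ, SSSZ)))))))
  step 10: S(S(S(S(S(S(add(Z, mul(SZ, SSSZ))))))))
  step 11: S(S(S(S(S(S(mul(SZ, SSSZ)))))))
  step 12: S(S(S(S(S(S(add(SSSZ, mul(Z, SSSZ))))))))
  step 13: S(S(S(S(S(S(S(add(SSZ, mul(Z, SSSZ)))))))))
  step 14: S(S(S(S(S(S(S(S(add(SZ, mul(Z, SSSZ))))))))))
  step 15: S(S(S(S(S(S(S(S(S(add(Z, mul(Z, SSSZ)))))))))))
  step 16: S(S(S(S(S(S(S(S(S(mul(Z, SSSZ))))))))))
  step 17: S^9(Z)

Answer: normal form = S^9(Z)  (in 17 steps)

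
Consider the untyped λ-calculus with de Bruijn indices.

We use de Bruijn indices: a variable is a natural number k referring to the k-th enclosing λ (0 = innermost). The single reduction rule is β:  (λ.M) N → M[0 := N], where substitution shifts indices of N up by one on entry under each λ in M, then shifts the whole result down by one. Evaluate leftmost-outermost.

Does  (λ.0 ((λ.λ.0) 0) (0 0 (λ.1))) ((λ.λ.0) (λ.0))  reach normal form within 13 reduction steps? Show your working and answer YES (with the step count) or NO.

Answer: YES — reaches normal form λ.λ.0 in 10 ≤ 13 steps

Working:
  start: (λ.0 ((λ.λ.0) 0) (0 0 (λ.1))) ((λ.λ.0) (λ.0))
  step 1: (λ.λ.0) (λ.0) ((λ.λ.0) ((λ.λ.0) (λ.0))) ((λ.λ.0) (λ.0) ((λ.λ.0) (λ.0)) (λ.(λ.λ.0) (λ.0)))
  step 2: (λ.0) ((λ.λ.0) ((λ.λ.0) (λ.0))) ((λ.λ.0) (λ.0) ((λ.λ.0) (λ.0)) (λ.(λ.λ.0) (λ.0)))
  step 3: (λ.λ.0) ((λ.λ.0) (λ.0)) ((λ.λ.0) (λ.0) ((λ.λ.0) (λ.0)) (λ.(λ.λ.0) (λ.0)))
  step 4: (λ.0) ((λ.λ.0) (λ.0) ((λ.λ.0) (λ.0)) (λ.(λ.λ.0) (λ.0)))
  step 5: (λ.λ.0) (λ.0) ((λ.λ.0) (λ.0)) (λ.(λ.λ.0) (λ.0))
  step 6: (λ.0) ((λ.λ.0) (λ.0)) (λ.(λ.λ.0) (λ.0))
  step 7: (λ.λ.0) (λ.0) (λ.(λ.λ.0) (λ.0))
  step 8: (λ.0) (λ.(λ.λ.0) (λ.0))
  step 9: λ.(λ.λ.0) (λ.0)
  step 10: λ.λ.0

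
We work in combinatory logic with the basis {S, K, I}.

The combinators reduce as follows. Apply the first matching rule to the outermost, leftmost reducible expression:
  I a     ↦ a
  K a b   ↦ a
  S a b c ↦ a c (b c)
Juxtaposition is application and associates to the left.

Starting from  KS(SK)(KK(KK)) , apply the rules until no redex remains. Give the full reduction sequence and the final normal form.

  start: KS(SK)(KK(KK))
  step 1: S(KK(KK))
  step 2: SK

Answer: normal form = SK  (in 2 steps)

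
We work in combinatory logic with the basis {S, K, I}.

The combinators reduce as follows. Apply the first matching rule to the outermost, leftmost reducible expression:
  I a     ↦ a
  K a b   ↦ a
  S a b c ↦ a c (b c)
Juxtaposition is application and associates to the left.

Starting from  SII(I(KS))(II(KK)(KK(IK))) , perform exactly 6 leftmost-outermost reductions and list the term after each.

Answer: after 6 steps: S(KK(KK(IK)))

Derivation:
  start: SII(I(KS))(II(KK)(KK(IK)))
  [1] I(I(KS))(I(I(KS)))(II(KK)(KK(IK)))
  [2] I(KS)(I(I(KS)))(II(KK)(KK(IK)))
  [3] KS(I(I(KS)))(II(KK)(KK(IK)))
  [4] S(II(KK)(KK(IK)))
  [5] S(I(KK)(KK(IK)))
  [6] S(KK(KK(IK)))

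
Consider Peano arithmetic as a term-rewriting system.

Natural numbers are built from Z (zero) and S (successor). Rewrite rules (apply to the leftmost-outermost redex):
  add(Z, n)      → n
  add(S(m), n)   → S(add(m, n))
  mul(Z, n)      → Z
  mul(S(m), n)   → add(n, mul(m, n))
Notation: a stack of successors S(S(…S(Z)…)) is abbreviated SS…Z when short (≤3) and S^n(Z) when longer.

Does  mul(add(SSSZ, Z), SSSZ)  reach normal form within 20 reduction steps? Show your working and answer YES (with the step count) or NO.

Answer: YES — reaches normal form S^9(Z) in 20 ≤ 20 steps

Derivation:
  start: mul(add(SSSZ, Z), SSSZ)
  →1  mul(S(add(SSZ, Z)), SSSZ)
  →2  add(SSSZ, mul(add(SSZ, Z), SSSZ))
  →3  S(add(SSZ, mul(add(SSZ, Z), SSSZ)))
  →4  S(S(add(SZ, mul(add(SSZ, Z), SSSZ))))
  →5  S(S(S(add(Z, mul(add(SSZ, Z), SSSZ)))))
  →6  S(S(S(mul(add(SSZ, Z), SSSZ))))
  →7  S(S(S(mul(S(add(SZ, Z)), SSSZ))))
  →8  S(S(S(add(SSSZ, mul(add(SZ, Z), SSSZ)))))
  →9  S(S(S(S(add(SSZ, mul(add(SZ, Z), SSSZ))))))
  →10  S(S(S(S(S(add(SZ, mul(add(SZ, Z), SSSZ)))))))
  →11  S(S(S(S(S(S(add(Z, mul(add(SZ, Z), SSSZ))))))))
  →12  S(S(S(S(S(S(mul(add(SZ, Z), SSSZ)))))))
  →13  S(S(S(S(S(S(mul(S(add(Z, Z)), SSSZ)))))))
  →14  S(S(S(S(S(S(add(SSSZ, mul(add(Z, Z), SSSZ))))))))
  →15  S(S(S(S(S(S(S(add(SSZ, mul(add(Z, Z), SSSZ)))))))))
  →16  S(S(S(S(S(S(S(S(add(SZ, mul(add(Z, Z), SSSZ))))))))))
  →17  S(S(S(S(S(S(S(S(S(add(Z, mul(add(Z, Z), SSSZ)))))))))))
  →18  S(S(S(S(S(S(S(S(S(mul(add(Z, Z), SSSZ))))))))))
  →19  S(S(S(S(S(S(S(S(S(mul(Z, SSSZ))))))))))
  →20  S^9(Z)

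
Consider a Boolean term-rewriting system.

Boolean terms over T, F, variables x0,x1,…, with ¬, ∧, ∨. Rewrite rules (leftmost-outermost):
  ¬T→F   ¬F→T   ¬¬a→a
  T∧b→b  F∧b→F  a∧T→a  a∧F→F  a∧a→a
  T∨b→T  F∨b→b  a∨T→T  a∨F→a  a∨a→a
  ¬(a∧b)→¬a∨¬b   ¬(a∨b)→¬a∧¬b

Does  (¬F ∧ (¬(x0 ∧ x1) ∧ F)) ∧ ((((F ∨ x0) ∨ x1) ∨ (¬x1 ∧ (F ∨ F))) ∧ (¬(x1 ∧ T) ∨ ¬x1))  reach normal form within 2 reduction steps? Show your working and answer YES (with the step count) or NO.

Answer: NO — after 2 steps the term is (¬(x0 ∧ x1) ∧ F) ∧ ((((F ∨ x0) ∨ x1) ∨ (¬x1 ∧ (F ∨ F))) ∧ (¬(x1 ∧ T) ∨ ¬x1)), not yet normal

Working:
  start: (¬F ∧ (¬(x0 ∧ x1) ∧ F)) ∧ ((((F ∨ x0) ∨ x1) ∨ (¬x1 ∧ (F ∨ F))) ∧ (¬(x1 ∧ T) ∨ ¬x1))
  step 1: (T ∧ (¬(x0 ∧ x1) ∧ F)) ∧ ((((F ∨ x0) ∨ x1) ∨ (¬x1 ∧ (F ∨ F))) ∧ (¬(x1 ∧ T) ∨ ¬x1))
  step 2: (¬(x0 ∧ x1) ∧ F) ∧ ((((F ∨ x0) ∨ x1) ∨ (¬x1 ∧ (F ∨ F))) ∧ (¬(x1 ∧ T) ∨ ¬x1))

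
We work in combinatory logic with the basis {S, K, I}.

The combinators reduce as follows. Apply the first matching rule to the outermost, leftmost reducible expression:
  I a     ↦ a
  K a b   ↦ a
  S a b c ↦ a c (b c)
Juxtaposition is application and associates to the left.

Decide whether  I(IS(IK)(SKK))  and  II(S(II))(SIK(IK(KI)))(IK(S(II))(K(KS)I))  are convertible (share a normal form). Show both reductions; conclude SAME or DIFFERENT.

Term A:
  start: I(IS(IK)(SKK))
  →1  IS(IK)(SKK)
  →2  S(IK)(SKK)
  →3  SK(SKK)

Term B:
  start: II(S(II))(SIK(IK(KI)))(IK(S(II))(K(KS)I))
  →1  I(S(II))(SIK(IK(KI)))(IK(S(II))(K(KS)I))
  →2  S(II)(SIK(IK(KI)))(IK(S(II))(K(KS)I))
  →3  II(IK(S(II))(K(KS)I))(SIK(IK(KI))(IK(S(II))(K(KS)I)))
  →4  I(IK(S(II))(K(KS)I))(SIK(IK(KI))(IK(S(II))(K(KS)I)))
  →5  IK(S(II))(K(KS)I)(SIK(IK(KI))(IK(S(II))(K(KS)I)))
  →6  K(S(II))(K(KS)I)(SIK(IK(KI))(IK(S(II))(K(KS)I)))
  →7  S(II)(SIK(IK(KI))(IK(S(II))(K(KS)I)))
  →8  SI(SIK(IK(KI))(IK(S(II))(K(KS)I)))
  →9  SI(I(IK(KI))(K(IK(KI)))(IK(S(II))(K(KS)I)))
  →10  SI(IK(KI)(K(IK(KI)))(IK(S(II))(K(KS)I)))
  →11  SI(K(KI)(K(IK(KI)))(IK(S(II))(K(KS)I)))
  →12  SI(KI(IK(S(II))(K(KS)I)))
  →13  SII

Answer: DIFFERENT — A ⇓ SK(SKK), B ⇓ SII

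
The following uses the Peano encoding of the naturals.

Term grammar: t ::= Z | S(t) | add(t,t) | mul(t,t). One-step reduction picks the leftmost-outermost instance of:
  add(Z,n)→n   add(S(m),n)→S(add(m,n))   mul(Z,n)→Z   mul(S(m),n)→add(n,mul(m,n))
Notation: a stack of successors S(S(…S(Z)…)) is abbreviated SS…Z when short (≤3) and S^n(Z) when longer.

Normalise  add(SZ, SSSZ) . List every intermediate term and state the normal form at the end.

Answer: normal form = S^4(Z)  (in 2 steps)

Reduction:
  start: add(SZ, SSSZ)
  step 1: S(add(Z, SSSZ))
  step 2: S^4(Z)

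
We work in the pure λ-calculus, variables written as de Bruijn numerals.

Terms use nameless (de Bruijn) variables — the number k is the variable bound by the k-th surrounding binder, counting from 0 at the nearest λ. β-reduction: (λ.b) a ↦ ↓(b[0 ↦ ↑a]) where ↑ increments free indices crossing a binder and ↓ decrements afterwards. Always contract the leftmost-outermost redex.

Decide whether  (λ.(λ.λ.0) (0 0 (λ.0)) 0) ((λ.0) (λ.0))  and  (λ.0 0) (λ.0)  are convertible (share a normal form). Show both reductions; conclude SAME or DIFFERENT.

Term A:
  start: (λ.(λ.λ.0) (0 0 (λ.0)) 0) ((λ.0) (λ.0))
  →1  (λ.λ.0) ((λ.0) (λ.0) ((λ.0) (λ.0)) (λ.0)) ((λ.0) (λ.0))
  →2  (λ.0) ((λ.0) (λ.0))
  →3  (λ.0) (λ.0)
  →4  λ.0

Term B:
  start: (λ.0 0) (λ.0)
  →1  (λ.0) (λ.0)
  →2  λ.0

Answer: SAME — A ⇓ λ.0, B ⇓ λ.0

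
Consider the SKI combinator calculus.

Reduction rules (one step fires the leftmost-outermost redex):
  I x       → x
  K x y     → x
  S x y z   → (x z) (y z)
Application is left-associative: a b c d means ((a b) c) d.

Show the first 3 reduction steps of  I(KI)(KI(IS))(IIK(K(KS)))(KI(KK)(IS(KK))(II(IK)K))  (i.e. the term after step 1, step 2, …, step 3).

Answer: after 3 steps: IIK(K(KS))(KI(KK)(IS(KK))(II(IK)K))

Derivation:
  start: I(KI)(KI(IS))(IIK(K(KS)))(KI(KK)(IS(KK))(II(IK)K))
  [1] KI(KI(IS))(IIK(K(KS)))(KI(KK)(IS(KK))(II(IK)K))
  [2] I(IIK(K(KS)))(KI(KK)(IS(KK))(II(IK)K))
  [3] IIK(K(KS))(KI(KK)(IS(KK))(II(IK)K))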